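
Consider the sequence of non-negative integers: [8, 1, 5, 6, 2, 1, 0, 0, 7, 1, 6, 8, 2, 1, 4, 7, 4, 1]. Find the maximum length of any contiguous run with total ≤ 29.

[8] sum 8 len 1
[8, 1] sum 9 len 2
[8, 1, 5] sum 14 len 3
[8, 1, 5, 6] sum 20 len 4
[8, 1, 5, 6, 2] sum 22 len 5
[8, 1, 5, 6, 2, 1] sum 23 len 6
[8, 1, 5, 6, 2, 1, 0] sum 23 len 7
[8, 1, 5, 6, 2, 1, 0, 0] sum 23 len 8
[1, 5, 6, 2, 1, 0, 0, 7] sum 22 len 8
[1, 5, 6, 2, 1, 0, 0, 7, 1] sum 23 len 9
[1, 5, 6, 2, 1, 0, 0, 7, 1, 6] sum 29 len 10
[2, 1, 0, 0, 7, 1, 6, 8] sum 25 len 8
[2, 1, 0, 0, 7, 1, 6, 8, 2] sum 27 len 9
[2, 1, 0, 0, 7, 1, 6, 8, 2, 1] sum 28 len 10
[0, 0, 7, 1, 6, 8, 2, 1, 4] sum 29 len 9
[1, 6, 8, 2, 1, 4, 7] sum 29 len 7
[8, 2, 1, 4, 7, 4] sum 26 len 6
[8, 2, 1, 4, 7, 4, 1] sum 27 len 7
Longest length seen: 10.

10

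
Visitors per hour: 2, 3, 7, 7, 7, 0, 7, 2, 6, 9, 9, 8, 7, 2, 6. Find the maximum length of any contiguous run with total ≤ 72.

12

Extend to the right; shrink from the left whenever the sum exceeds 72:
→ 2: sum 2, len 1
→ 3: sum 5, len 2
→ 7: sum 12, len 3
→ 7: sum 19, len 4
→ 7: sum 26, len 5
→ 0: sum 26, len 6
→ 7: sum 33, len 7
→ 2: sum 35, len 8
→ 6: sum 41, len 9
→ 9: sum 50, len 10
→ 9: sum 59, len 11
→ 8: sum 67, len 12
→ 7 (dropped 2): sum 72, len 12
→ 2 (dropped 3): sum 71, len 12
→ 6 (dropped 7): sum 70, len 12
Longest length seen: 12.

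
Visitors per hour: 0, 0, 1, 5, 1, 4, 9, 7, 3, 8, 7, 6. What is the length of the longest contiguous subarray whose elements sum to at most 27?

8

Extend to the right; shrink from the left whenever the sum exceeds 27:
[0] sum 0 len 1
[0, 0] sum 0 len 2
[0, 0, 1] sum 1 len 3
[0, 0, 1, 5] sum 6 len 4
[0, 0, 1, 5, 1] sum 7 len 5
[0, 0, 1, 5, 1, 4] sum 11 len 6
[0, 0, 1, 5, 1, 4, 9] sum 20 len 7
[0, 0, 1, 5, 1, 4, 9, 7] sum 27 len 8
[1, 4, 9, 7, 3] sum 24 len 5
[9, 7, 3, 8] sum 27 len 4
[7, 3, 8, 7] sum 25 len 4
[3, 8, 7, 6] sum 24 len 4
Longest length seen: 8.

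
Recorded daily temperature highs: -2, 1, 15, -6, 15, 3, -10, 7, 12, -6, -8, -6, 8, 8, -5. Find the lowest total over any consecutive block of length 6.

Window sums for each of the 10 positions:
-2 1 15 -6 15 3 → sum 26
1 15 -6 15 3 -10 → sum 18
15 -6 15 3 -10 7 → sum 24
-6 15 3 -10 7 12 → sum 21
15 3 -10 7 12 -6 → sum 21
3 -10 7 12 -6 -8 → sum -2
-10 7 12 -6 -8 -6 → sum -11
7 12 -6 -8 -6 8 → sum 7
12 -6 -8 -6 8 8 → sum 8
-6 -8 -6 8 8 -5 → sum -9
Lowest of these is -11.

-11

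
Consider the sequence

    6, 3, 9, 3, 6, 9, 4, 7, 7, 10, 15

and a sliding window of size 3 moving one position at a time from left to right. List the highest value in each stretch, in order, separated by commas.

[6, 3, 9] → max 9
[3, 9, 3] → max 9
[9, 3, 6] → max 9
[3, 6, 9] → max 9
[6, 9, 4] → max 9
[9, 4, 7] → max 9
[4, 7, 7] → max 7
[7, 7, 10] → max 10
[7, 10, 15] → max 15

9, 9, 9, 9, 9, 9, 7, 10, 15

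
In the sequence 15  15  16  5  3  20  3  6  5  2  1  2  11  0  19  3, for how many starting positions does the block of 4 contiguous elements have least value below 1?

[15, 15, 16, 5] → min 5
[15, 16, 5, 3] → min 3
[16, 5, 3, 20] → min 3
[5, 3, 20, 3] → min 3
[3, 20, 3, 6] → min 3
[20, 3, 6, 5] → min 3
[3, 6, 5, 2] → min 2
[6, 5, 2, 1] → min 1
[5, 2, 1, 2] → min 1
[2, 1, 2, 11] → min 1
[1, 2, 11, 0] → min 0  < 1 ✓
[2, 11, 0, 19] → min 0  < 1 ✓
[11, 0, 19, 3] → min 0  < 1 ✓
3 windows satisfy the condition.

3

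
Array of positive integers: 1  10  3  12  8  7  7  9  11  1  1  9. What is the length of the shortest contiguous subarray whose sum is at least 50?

add 1: running sum 1 < 50
add 10: running sum 11 < 50
add 3: running sum 14 < 50
add 12: running sum 26 < 50
add 8: running sum 34 < 50
add 7: running sum 41 < 50
add 7: running sum 48 < 50
add 9: shortest ending here [10, 3, 12, 8, 7, 7, 9] sum 56, len 7
add 11: shortest ending here [12, 8, 7, 7, 9, 11] sum 54, len 6
add 1: shortest ending here [12, 8, 7, 7, 9, 11, 1] sum 55, len 7
add 1: shortest ending here [12, 8, 7, 7, 9, 11, 1, 1] sum 56, len 8
add 9: shortest ending here [8, 7, 7, 9, 11, 1, 1, 9] sum 53, len 8
Shortest qualifying length: 6.

6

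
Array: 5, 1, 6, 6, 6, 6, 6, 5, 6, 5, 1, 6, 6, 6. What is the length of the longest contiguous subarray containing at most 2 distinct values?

Extend right; when distinct count exceeds 2, shrink from the left:
[5] 1 distinct, len 1
[5, 1] 2 distinct, len 2
[1, 6] 2 distinct, len 2
[1, 6, 6] 2 distinct, len 3
[1, 6, 6, 6] 2 distinct, len 4
[1, 6, 6, 6, 6] 2 distinct, len 5
[1, 6, 6, 6, 6, 6] 2 distinct, len 6
[6, 6, 6, 6, 6, 5] 2 distinct, len 6
[6, 6, 6, 6, 6, 5, 6] 2 distinct, len 7
[6, 6, 6, 6, 6, 5, 6, 5] 2 distinct, len 8
[5, 1] 2 distinct, len 2
[1, 6] 2 distinct, len 2
[1, 6, 6] 2 distinct, len 3
[1, 6, 6, 6] 2 distinct, len 4
Longest length with ≤2 distinct: 8.

8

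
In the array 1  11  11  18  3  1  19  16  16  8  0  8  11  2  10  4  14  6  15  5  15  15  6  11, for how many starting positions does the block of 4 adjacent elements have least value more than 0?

17

[1, 11, 11, 18] → min 1  > 0 ✓
[11, 11, 18, 3] → min 3  > 0 ✓
[11, 18, 3, 1] → min 1  > 0 ✓
[18, 3, 1, 19] → min 1  > 0 ✓
[3, 1, 19, 16] → min 1  > 0 ✓
[1, 19, 16, 16] → min 1  > 0 ✓
[19, 16, 16, 8] → min 8  > 0 ✓
[16, 16, 8, 0] → min 0
[16, 8, 0, 8] → min 0
[8, 0, 8, 11] → min 0
[0, 8, 11, 2] → min 0
[8, 11, 2, 10] → min 2  > 0 ✓
[11, 2, 10, 4] → min 2  > 0 ✓
[2, 10, 4, 14] → min 2  > 0 ✓
[10, 4, 14, 6] → min 4  > 0 ✓
[4, 14, 6, 15] → min 4  > 0 ✓
[14, 6, 15, 5] → min 5  > 0 ✓
[6, 15, 5, 15] → min 5  > 0 ✓
[15, 5, 15, 15] → min 5  > 0 ✓
[5, 15, 15, 6] → min 5  > 0 ✓
[15, 15, 6, 11] → min 6  > 0 ✓
17 windows satisfy the condition.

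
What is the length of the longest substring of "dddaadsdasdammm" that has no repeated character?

4

[d] len 1
[d] len 1
[d] len 1
[d, a] len 2
[a] len 1
[a, d] len 2
[a, d, s] len 3
[s, d] len 2
[s, d, a] len 3
[d, a, s] len 3
[a, s, d] len 3
[s, d, a] len 3
[s, d, a, m] len 4
[m] len 1
[m] len 1
Longest all-distinct length: 4.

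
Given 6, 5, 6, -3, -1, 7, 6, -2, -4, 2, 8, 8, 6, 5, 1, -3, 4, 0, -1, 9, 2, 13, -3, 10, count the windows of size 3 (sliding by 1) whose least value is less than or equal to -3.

(6, 5, 6) → min 5
(5, 6, -3) → min -3  ≤ -3 ✓
(6, -3, -1) → min -3  ≤ -3 ✓
(-3, -1, 7) → min -3  ≤ -3 ✓
(-1, 7, 6) → min -1
(7, 6, -2) → min -2
(6, -2, -4) → min -4  ≤ -3 ✓
(-2, -4, 2) → min -4  ≤ -3 ✓
(-4, 2, 8) → min -4  ≤ -3 ✓
(2, 8, 8) → min 2
(8, 8, 6) → min 6
(8, 6, 5) → min 5
(6, 5, 1) → min 1
(5, 1, -3) → min -3  ≤ -3 ✓
(1, -3, 4) → min -3  ≤ -3 ✓
(-3, 4, 0) → min -3  ≤ -3 ✓
(4, 0, -1) → min -1
(0, -1, 9) → min -1
(-1, 9, 2) → min -1
(9, 2, 13) → min 2
(2, 13, -3) → min -3  ≤ -3 ✓
(13, -3, 10) → min -3  ≤ -3 ✓
11 windows satisfy the condition.

11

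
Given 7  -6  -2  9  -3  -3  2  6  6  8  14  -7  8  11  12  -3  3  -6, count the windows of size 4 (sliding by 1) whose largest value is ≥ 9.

12

(7, -6, -2, 9) → max 9  ≥ 9 ✓
(-6, -2, 9, -3) → max 9  ≥ 9 ✓
(-2, 9, -3, -3) → max 9  ≥ 9 ✓
(9, -3, -3, 2) → max 9  ≥ 9 ✓
(-3, -3, 2, 6) → max 6
(-3, 2, 6, 6) → max 6
(2, 6, 6, 8) → max 8
(6, 6, 8, 14) → max 14  ≥ 9 ✓
(6, 8, 14, -7) → max 14  ≥ 9 ✓
(8, 14, -7, 8) → max 14  ≥ 9 ✓
(14, -7, 8, 11) → max 14  ≥ 9 ✓
(-7, 8, 11, 12) → max 12  ≥ 9 ✓
(8, 11, 12, -3) → max 12  ≥ 9 ✓
(11, 12, -3, 3) → max 12  ≥ 9 ✓
(12, -3, 3, -6) → max 12  ≥ 9 ✓
12 windows satisfy the condition.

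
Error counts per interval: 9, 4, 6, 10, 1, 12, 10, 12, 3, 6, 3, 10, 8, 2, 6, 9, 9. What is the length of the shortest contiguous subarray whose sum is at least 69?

10

Extend right; whenever the sum reaches 69, record the length and shrink from the left:
add 9: running sum 9 < 69
add 4: running sum 13 < 69
add 6: running sum 19 < 69
add 10: running sum 29 < 69
add 1: running sum 30 < 69
add 12: running sum 42 < 69
add 10: running sum 52 < 69
add 12: running sum 64 < 69
add 3: running sum 67 < 69
add 6: shortest ending here [9, 4, 6, 10, 1, 12, 10, 12, 3, 6] sum 73, len 10
add 3: shortest ending here [9, 4, 6, 10, 1, 12, 10, 12, 3, 6, 3] sum 76, len 11
add 10: shortest ending here [6, 10, 1, 12, 10, 12, 3, 6, 3, 10] sum 73, len 10
add 8: shortest ending here [10, 1, 12, 10, 12, 3, 6, 3, 10, 8] sum 75, len 10
add 2: shortest ending here [10, 1, 12, 10, 12, 3, 6, 3, 10, 8, 2] sum 77, len 11
add 6: shortest ending here [12, 10, 12, 3, 6, 3, 10, 8, 2, 6] sum 72, len 10
add 9: shortest ending here [10, 12, 3, 6, 3, 10, 8, 2, 6, 9] sum 69, len 10
add 9: shortest ending here [10, 12, 3, 6, 3, 10, 8, 2, 6, 9, 9] sum 78, len 11
Shortest qualifying length: 10.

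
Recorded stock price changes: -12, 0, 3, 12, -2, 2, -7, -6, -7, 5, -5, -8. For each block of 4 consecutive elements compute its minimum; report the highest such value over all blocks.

[-12, 0, 3, 12] → min -12
[0, 3, 12, -2] → min -2
[3, 12, -2, 2] → min -2
[12, -2, 2, -7] → min -7
[-2, 2, -7, -6] → min -7
[2, -7, -6, -7] → min -7
[-7, -6, -7, 5] → min -7
[-6, -7, 5, -5] → min -7
[-7, 5, -5, -8] → min -8
Highest of these is -2.

-2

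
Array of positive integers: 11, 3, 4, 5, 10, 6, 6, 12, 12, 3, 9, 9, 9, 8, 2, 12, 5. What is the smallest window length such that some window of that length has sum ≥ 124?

17

add 11: running sum 11 < 124
add 3: running sum 14 < 124
add 4: running sum 18 < 124
add 5: running sum 23 < 124
add 10: running sum 33 < 124
add 6: running sum 39 < 124
add 6: running sum 45 < 124
add 12: running sum 57 < 124
add 12: running sum 69 < 124
add 3: running sum 72 < 124
add 9: running sum 81 < 124
add 9: running sum 90 < 124
add 9: running sum 99 < 124
add 8: running sum 107 < 124
add 2: running sum 109 < 124
add 12: running sum 121 < 124
end 16: [11, 3, 4, 5, 10, 6, 6, 12, 12, 3, 9, 9, 9, 8, 2, 12, 5] sum 126, len 17
Shortest qualifying length: 17.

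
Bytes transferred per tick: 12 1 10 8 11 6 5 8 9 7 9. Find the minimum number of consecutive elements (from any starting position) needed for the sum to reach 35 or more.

4

add 12: running sum 12 < 35
add 1: running sum 13 < 35
add 10: running sum 23 < 35
add 8: running sum 31 < 35
end 4: [12, 1, 10, 8, 11] sum 42, len 5
end 5: [10, 8, 11, 6] sum 35, len 4
end 6: [10, 8, 11, 6, 5] sum 40, len 5
end 7: [8, 11, 6, 5, 8] sum 38, len 5
end 8: [11, 6, 5, 8, 9] sum 39, len 5
end 9: [6, 5, 8, 9, 7] sum 35, len 5
end 10: [5, 8, 9, 7, 9] sum 38, len 5
Shortest qualifying length: 4.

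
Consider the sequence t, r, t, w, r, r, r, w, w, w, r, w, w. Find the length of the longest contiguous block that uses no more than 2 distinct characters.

10

add t: window [t] (1 distinct), len 1
add r: window [t, r] (2 distinct), len 2
add t: window [t, r, t] (2 distinct), len 3
add w: window [t, w] (2 distinct), len 2
add r: window [w, r] (2 distinct), len 2
add r: window [w, r, r] (2 distinct), len 3
add r: window [w, r, r, r] (2 distinct), len 4
add w: window [w, r, r, r, w] (2 distinct), len 5
add w: window [w, r, r, r, w, w] (2 distinct), len 6
add w: window [w, r, r, r, w, w, w] (2 distinct), len 7
add r: window [w, r, r, r, w, w, w, r] (2 distinct), len 8
add w: window [w, r, r, r, w, w, w, r, w] (2 distinct), len 9
add w: window [w, r, r, r, w, w, w, r, w, w] (2 distinct), len 10
Longest length with ≤2 distinct: 10.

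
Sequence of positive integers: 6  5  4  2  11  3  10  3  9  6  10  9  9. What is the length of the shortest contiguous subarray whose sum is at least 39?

add 6: running sum 6 < 39
add 5: running sum 11 < 39
add 4: running sum 15 < 39
add 2: running sum 17 < 39
add 11: running sum 28 < 39
add 3: running sum 31 < 39
end 6: [6, 5, 4, 2, 11, 3, 10] sum 41, len 7
end 7: [6, 5, 4, 2, 11, 3, 10, 3] sum 44, len 8
end 8: [4, 2, 11, 3, 10, 3, 9] sum 42, len 7
end 9: [11, 3, 10, 3, 9, 6] sum 42, len 6
end 10: [3, 10, 3, 9, 6, 10] sum 41, len 6
end 11: [10, 3, 9, 6, 10, 9] sum 47, len 6
end 12: [9, 6, 10, 9, 9] sum 43, len 5
Shortest qualifying length: 5.

5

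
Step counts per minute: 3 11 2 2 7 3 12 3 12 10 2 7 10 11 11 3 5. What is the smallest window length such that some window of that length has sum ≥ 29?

add 3: running sum 3 < 29
add 11: running sum 14 < 29
add 2: running sum 16 < 29
add 2: running sum 18 < 29
add 7: running sum 25 < 29
add 3: running sum 28 < 29
add 12: shortest ending here [11, 2, 2, 7, 3, 12] sum 37, len 6
add 3: shortest ending here [2, 2, 7, 3, 12, 3] sum 29, len 6
add 12: shortest ending here [3, 12, 3, 12] sum 30, len 4
add 10: shortest ending here [12, 3, 12, 10] sum 37, len 4
add 2: shortest ending here [12, 3, 12, 10, 2] sum 39, len 5
add 7: shortest ending here [12, 10, 2, 7] sum 31, len 4
add 10: shortest ending here [10, 2, 7, 10] sum 29, len 4
add 11: shortest ending here [2, 7, 10, 11] sum 30, len 4
add 11: shortest ending here [10, 11, 11] sum 32, len 3
add 3: shortest ending here [10, 11, 11, 3] sum 35, len 4
add 5: shortest ending here [11, 11, 3, 5] sum 30, len 4
Shortest qualifying length: 3.

3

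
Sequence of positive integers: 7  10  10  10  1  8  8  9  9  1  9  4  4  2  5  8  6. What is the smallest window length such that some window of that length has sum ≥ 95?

Extend right; whenever the sum reaches 95, record the length and shrink from the left:
add 7: running sum 7 < 95
add 10: running sum 17 < 95
add 10: running sum 27 < 95
add 10: running sum 37 < 95
add 1: running sum 38 < 95
add 8: running sum 46 < 95
add 8: running sum 54 < 95
add 9: running sum 63 < 95
add 9: running sum 72 < 95
add 1: running sum 73 < 95
add 9: running sum 82 < 95
add 4: running sum 86 < 95
add 4: running sum 90 < 95
add 2: running sum 92 < 95
end 14: [7, 10, 10, 10, 1, 8, 8, 9, 9, 1, 9, 4, 4, 2, 5] sum 97, len 15
end 15: [10, 10, 10, 1, 8, 8, 9, 9, 1, 9, 4, 4, 2, 5, 8] sum 98, len 15
end 16: [10, 10, 10, 1, 8, 8, 9, 9, 1, 9, 4, 4, 2, 5, 8, 6] sum 104, len 16
Shortest qualifying length: 15.

15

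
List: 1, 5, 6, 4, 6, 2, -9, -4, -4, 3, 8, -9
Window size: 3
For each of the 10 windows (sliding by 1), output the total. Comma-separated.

12, 15, 16, 12, -1, -11, -17, -5, 7, 2

1 5 6 → sum 12
5 6 4 → sum 15
6 4 6 → sum 16
4 6 2 → sum 12
6 2 -9 → sum -1
2 -9 -4 → sum -11
-9 -4 -4 → sum -17
-4 -4 3 → sum -5
-4 3 8 → sum 7
3 8 -9 → sum 2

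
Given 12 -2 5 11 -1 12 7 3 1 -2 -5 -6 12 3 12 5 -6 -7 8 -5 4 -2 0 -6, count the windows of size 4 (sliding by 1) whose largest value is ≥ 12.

11

(12, -2, 5, 11) → max 12  ≥ 12 ✓
(-2, 5, 11, -1) → max 11
(5, 11, -1, 12) → max 12  ≥ 12 ✓
(11, -1, 12, 7) → max 12  ≥ 12 ✓
(-1, 12, 7, 3) → max 12  ≥ 12 ✓
(12, 7, 3, 1) → max 12  ≥ 12 ✓
(7, 3, 1, -2) → max 7
(3, 1, -2, -5) → max 3
(1, -2, -5, -6) → max 1
(-2, -5, -6, 12) → max 12  ≥ 12 ✓
(-5, -6, 12, 3) → max 12  ≥ 12 ✓
(-6, 12, 3, 12) → max 12  ≥ 12 ✓
(12, 3, 12, 5) → max 12  ≥ 12 ✓
(3, 12, 5, -6) → max 12  ≥ 12 ✓
(12, 5, -6, -7) → max 12  ≥ 12 ✓
(5, -6, -7, 8) → max 8
(-6, -7, 8, -5) → max 8
(-7, 8, -5, 4) → max 8
(8, -5, 4, -2) → max 8
(-5, 4, -2, 0) → max 4
(4, -2, 0, -6) → max 4
11 windows satisfy the condition.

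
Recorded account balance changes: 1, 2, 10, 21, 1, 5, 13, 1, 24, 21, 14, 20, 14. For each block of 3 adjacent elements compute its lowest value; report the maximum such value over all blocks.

Window mins for each of the 11 positions:
(1, 2, 10) → min 1
(2, 10, 21) → min 2
(10, 21, 1) → min 1
(21, 1, 5) → min 1
(1, 5, 13) → min 1
(5, 13, 1) → min 1
(13, 1, 24) → min 1
(1, 24, 21) → min 1
(24, 21, 14) → min 14
(21, 14, 20) → min 14
(14, 20, 14) → min 14
Maximum of these is 14.

14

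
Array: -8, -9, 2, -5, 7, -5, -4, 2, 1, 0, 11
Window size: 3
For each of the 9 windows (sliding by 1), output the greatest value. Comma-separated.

(-8, -9, 2) → max 2
(-9, 2, -5) → max 2
(2, -5, 7) → max 7
(-5, 7, -5) → max 7
(7, -5, -4) → max 7
(-5, -4, 2) → max 2
(-4, 2, 1) → max 2
(2, 1, 0) → max 2
(1, 0, 11) → max 11

2, 2, 7, 7, 7, 2, 2, 2, 11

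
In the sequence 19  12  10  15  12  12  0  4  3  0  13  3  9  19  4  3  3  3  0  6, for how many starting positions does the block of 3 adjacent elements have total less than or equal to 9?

5

[19, 12, 10] → sum 41
[12, 10, 15] → sum 37
[10, 15, 12] → sum 37
[15, 12, 12] → sum 39
[12, 12, 0] → sum 24
[12, 0, 4] → sum 16
[0, 4, 3] → sum 7  ≤ 9 ✓
[4, 3, 0] → sum 7  ≤ 9 ✓
[3, 0, 13] → sum 16
[0, 13, 3] → sum 16
[13, 3, 9] → sum 25
[3, 9, 19] → sum 31
[9, 19, 4] → sum 32
[19, 4, 3] → sum 26
[4, 3, 3] → sum 10
[3, 3, 3] → sum 9  ≤ 9 ✓
[3, 3, 0] → sum 6  ≤ 9 ✓
[3, 0, 6] → sum 9  ≤ 9 ✓
5 windows satisfy the condition.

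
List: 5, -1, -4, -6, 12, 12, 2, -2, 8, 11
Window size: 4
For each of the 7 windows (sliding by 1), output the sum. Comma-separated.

-6, 1, 14, 20, 24, 20, 19

5 -1 -4 -6 → sum -6
-1 -4 -6 12 → sum 1
-4 -6 12 12 → sum 14
-6 12 12 2 → sum 20
12 12 2 -2 → sum 24
12 2 -2 8 → sum 20
2 -2 8 11 → sum 19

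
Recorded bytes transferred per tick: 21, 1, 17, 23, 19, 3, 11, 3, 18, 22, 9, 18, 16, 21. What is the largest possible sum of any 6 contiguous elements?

104

(21, 1, 17, 23, 19, 3) → sum 84
(1, 17, 23, 19, 3, 11) → sum 74
(17, 23, 19, 3, 11, 3) → sum 76
(23, 19, 3, 11, 3, 18) → sum 77
(19, 3, 11, 3, 18, 22) → sum 76
(3, 11, 3, 18, 22, 9) → sum 66
(11, 3, 18, 22, 9, 18) → sum 81
(3, 18, 22, 9, 18, 16) → sum 86
(18, 22, 9, 18, 16, 21) → sum 104
Largest of these is 104.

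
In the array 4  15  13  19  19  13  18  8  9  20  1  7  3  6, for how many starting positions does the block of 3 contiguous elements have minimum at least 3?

9

(4, 15, 13) → min 4  ≥ 3 ✓
(15, 13, 19) → min 13  ≥ 3 ✓
(13, 19, 19) → min 13  ≥ 3 ✓
(19, 19, 13) → min 13  ≥ 3 ✓
(19, 13, 18) → min 13  ≥ 3 ✓
(13, 18, 8) → min 8  ≥ 3 ✓
(18, 8, 9) → min 8  ≥ 3 ✓
(8, 9, 20) → min 8  ≥ 3 ✓
(9, 20, 1) → min 1
(20, 1, 7) → min 1
(1, 7, 3) → min 1
(7, 3, 6) → min 3  ≥ 3 ✓
9 windows satisfy the condition.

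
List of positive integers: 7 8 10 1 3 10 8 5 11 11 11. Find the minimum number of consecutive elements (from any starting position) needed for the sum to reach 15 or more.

Extend right; whenever the sum reaches 15, record the length and shrink from the left:
add 7: running sum 7 < 15
end 1: [7, 8] sum 15, len 2
end 2: [8, 10] sum 18, len 2
end 3: [8, 10, 1] sum 19, len 3
end 4: [8, 10, 1, 3] sum 22, len 4
end 5: [10, 1, 3, 10] sum 24, len 4
end 6: [10, 8] sum 18, len 2
end 7: [10, 8, 5] sum 23, len 3
end 8: [5, 11] sum 16, len 2
end 9: [11, 11] sum 22, len 2
end 10: [11, 11] sum 22, len 2
Shortest qualifying length: 2.

2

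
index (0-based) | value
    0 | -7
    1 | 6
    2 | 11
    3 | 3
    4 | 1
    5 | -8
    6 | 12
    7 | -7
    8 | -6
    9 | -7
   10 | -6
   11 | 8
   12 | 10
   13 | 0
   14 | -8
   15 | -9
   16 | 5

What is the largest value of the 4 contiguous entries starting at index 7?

-6

Elements at indices 7..10: -7, -6, -7, -6
max(-7, -6, -7, -6) = -6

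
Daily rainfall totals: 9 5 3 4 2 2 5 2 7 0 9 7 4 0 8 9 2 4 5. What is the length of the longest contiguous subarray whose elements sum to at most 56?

Extend to the right; shrink from the left whenever the sum exceeds 56:
→ 9: sum 9, len 1
→ 5: sum 14, len 2
→ 3: sum 17, len 3
→ 4: sum 21, len 4
→ 2: sum 23, len 5
→ 2: sum 25, len 6
→ 5: sum 30, len 7
→ 2: sum 32, len 8
→ 7: sum 39, len 9
→ 0: sum 39, len 10
→ 9: sum 48, len 11
→ 7: sum 55, len 12
→ 4 (dropped 9): sum 50, len 12
→ 0: sum 50, len 13
→ 8 (dropped 5): sum 53, len 13
→ 9 (dropped 3, 4): sum 55, len 12
→ 2 (dropped 2): sum 55, len 12
→ 4 (dropped 2, 5): sum 52, len 11
→ 5 (dropped 2): sum 55, len 11
Longest length seen: 13.

13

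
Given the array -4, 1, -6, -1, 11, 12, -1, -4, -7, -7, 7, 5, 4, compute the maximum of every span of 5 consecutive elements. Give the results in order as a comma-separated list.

Sliding a size-5 window across the 13 values:
[-4, 1, -6, -1, 11] → max 11
[1, -6, -1, 11, 12] → max 12
[-6, -1, 11, 12, -1] → max 12
[-1, 11, 12, -1, -4] → max 12
[11, 12, -1, -4, -7] → max 12
[12, -1, -4, -7, -7] → max 12
[-1, -4, -7, -7, 7] → max 7
[-4, -7, -7, 7, 5] → max 7
[-7, -7, 7, 5, 4] → max 7

11, 12, 12, 12, 12, 12, 7, 7, 7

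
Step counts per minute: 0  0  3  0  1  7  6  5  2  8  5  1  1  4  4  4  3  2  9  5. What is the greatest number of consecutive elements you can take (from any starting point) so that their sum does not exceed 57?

Extend to the right; shrink from the left whenever the sum exceeds 57:
add 0: [0] sum 0, len 1
add 0: [0, 0] sum 0, len 2
add 3: [0, 0, 3] sum 3, len 3
add 0: [0, 0, 3, 0] sum 3, len 4
add 1: [0, 0, 3, 0, 1] sum 4, len 5
add 7: [0, 0, 3, 0, 1, 7] sum 11, len 6
add 6: [0, 0, 3, 0, 1, 7, 6] sum 17, len 7
add 5: [0, 0, 3, 0, 1, 7, 6, 5] sum 22, len 8
add 2: [0, 0, 3, 0, 1, 7, 6, 5, 2] sum 24, len 9
add 8: [0, 0, 3, 0, 1, 7, 6, 5, 2, 8] sum 32, len 10
add 5: [0, 0, 3, 0, 1, 7, 6, 5, 2, 8, 5] sum 37, len 11
add 1: [0, 0, 3, 0, 1, 7, 6, 5, 2, 8, 5, 1] sum 38, len 12
add 1: [0, 0, 3, 0, 1, 7, 6, 5, 2, 8, 5, 1, 1] sum 39, len 13
add 4: [0, 0, 3, 0, 1, 7, 6, 5, 2, 8, 5, 1, 1, 4] sum 43, len 14
add 4: [0, 0, 3, 0, 1, 7, 6, 5, 2, 8, 5, 1, 1, 4, 4] sum 47, len 15
add 4: [0, 0, 3, 0, 1, 7, 6, 5, 2, 8, 5, 1, 1, 4, 4, 4] sum 51, len 16
add 3: [0, 0, 3, 0, 1, 7, 6, 5, 2, 8, 5, 1, 1, 4, 4, 4, 3] sum 54, len 17
add 2: [0, 0, 3, 0, 1, 7, 6, 5, 2, 8, 5, 1, 1, 4, 4, 4, 3, 2] sum 56, len 18
add 9: [6, 5, 2, 8, 5, 1, 1, 4, 4, 4, 3, 2, 9] sum 54, len 13
add 5: [5, 2, 8, 5, 1, 1, 4, 4, 4, 3, 2, 9, 5] sum 53, len 13
Longest length seen: 18.

18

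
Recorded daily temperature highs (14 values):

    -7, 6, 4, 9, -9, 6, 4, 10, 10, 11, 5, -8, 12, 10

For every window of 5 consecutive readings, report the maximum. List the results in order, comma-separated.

(-7, 6, 4, 9, -9) → max 9
(6, 4, 9, -9, 6) → max 9
(4, 9, -9, 6, 4) → max 9
(9, -9, 6, 4, 10) → max 10
(-9, 6, 4, 10, 10) → max 10
(6, 4, 10, 10, 11) → max 11
(4, 10, 10, 11, 5) → max 11
(10, 10, 11, 5, -8) → max 11
(10, 11, 5, -8, 12) → max 12
(11, 5, -8, 12, 10) → max 12

9, 9, 9, 10, 10, 11, 11, 11, 12, 12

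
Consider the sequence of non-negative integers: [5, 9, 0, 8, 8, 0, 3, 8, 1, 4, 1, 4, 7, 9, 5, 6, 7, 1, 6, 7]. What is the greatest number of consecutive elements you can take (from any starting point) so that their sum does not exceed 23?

[5] sum 5 len 1
[5, 9] sum 14 len 2
[5, 9, 0] sum 14 len 3
[5, 9, 0, 8] sum 22 len 4
[0, 8, 8] sum 16 len 3
[0, 8, 8, 0] sum 16 len 4
[0, 8, 8, 0, 3] sum 19 len 5
[8, 0, 3, 8] sum 19 len 4
[8, 0, 3, 8, 1] sum 20 len 5
[0, 3, 8, 1, 4] sum 16 len 5
[0, 3, 8, 1, 4, 1] sum 17 len 6
[0, 3, 8, 1, 4, 1, 4] sum 21 len 7
[1, 4, 1, 4, 7] sum 17 len 5
[1, 4, 7, 9] sum 21 len 4
[7, 9, 5] sum 21 len 3
[9, 5, 6] sum 20 len 3
[5, 6, 7] sum 18 len 3
[5, 6, 7, 1] sum 19 len 4
[6, 7, 1, 6] sum 20 len 4
[7, 1, 6, 7] sum 21 len 4
Longest length seen: 7.

7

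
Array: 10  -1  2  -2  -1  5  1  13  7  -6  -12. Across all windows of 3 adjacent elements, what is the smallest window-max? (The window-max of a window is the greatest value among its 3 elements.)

Each size-3 window and its max:
10 -1 2 → max 10
-1 2 -2 → max 2
2 -2 -1 → max 2
-2 -1 5 → max 5
-1 5 1 → max 5
5 1 13 → max 13
1 13 7 → max 13
13 7 -6 → max 13
7 -6 -12 → max 7
Smallest of these is 2.

2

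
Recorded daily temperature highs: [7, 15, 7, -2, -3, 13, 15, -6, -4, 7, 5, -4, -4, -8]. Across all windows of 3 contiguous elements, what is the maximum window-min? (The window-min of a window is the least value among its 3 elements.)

[7, 15, 7] → min 7
[15, 7, -2] → min -2
[7, -2, -3] → min -3
[-2, -3, 13] → min -3
[-3, 13, 15] → min -3
[13, 15, -6] → min -6
[15, -6, -4] → min -6
[-6, -4, 7] → min -6
[-4, 7, 5] → min -4
[7, 5, -4] → min -4
[5, -4, -4] → min -4
[-4, -4, -8] → min -8
Maximum of these is 7.

7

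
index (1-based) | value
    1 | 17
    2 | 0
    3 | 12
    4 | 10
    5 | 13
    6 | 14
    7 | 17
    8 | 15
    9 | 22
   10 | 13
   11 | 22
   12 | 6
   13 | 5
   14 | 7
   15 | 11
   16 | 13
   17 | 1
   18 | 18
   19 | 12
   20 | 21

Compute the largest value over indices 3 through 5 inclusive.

13

Elements at indices 3..5: 12, 10, 13
max(12, 10, 13) = 13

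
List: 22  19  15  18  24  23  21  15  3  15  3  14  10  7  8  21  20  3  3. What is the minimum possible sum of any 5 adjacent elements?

42

(22, 19, 15, 18, 24) → sum 98
(19, 15, 18, 24, 23) → sum 99
(15, 18, 24, 23, 21) → sum 101
(18, 24, 23, 21, 15) → sum 101
(24, 23, 21, 15, 3) → sum 86
(23, 21, 15, 3, 15) → sum 77
(21, 15, 3, 15, 3) → sum 57
(15, 3, 15, 3, 14) → sum 50
(3, 15, 3, 14, 10) → sum 45
(15, 3, 14, 10, 7) → sum 49
(3, 14, 10, 7, 8) → sum 42
(14, 10, 7, 8, 21) → sum 60
(10, 7, 8, 21, 20) → sum 66
(7, 8, 21, 20, 3) → sum 59
(8, 21, 20, 3, 3) → sum 55
Minimum of these is 42.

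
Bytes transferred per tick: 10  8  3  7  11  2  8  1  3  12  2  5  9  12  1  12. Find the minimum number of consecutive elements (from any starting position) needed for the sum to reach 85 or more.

13

Extend right; whenever the sum reaches 85, record the length and shrink from the left:
add 10: running sum 10 < 85
add 8: running sum 18 < 85
add 3: running sum 21 < 85
add 7: running sum 28 < 85
add 11: running sum 39 < 85
add 2: running sum 41 < 85
add 8: running sum 49 < 85
add 1: running sum 50 < 85
add 3: running sum 53 < 85
add 12: running sum 65 < 85
add 2: running sum 67 < 85
add 5: running sum 72 < 85
add 9: running sum 81 < 85
end 13: [10, 8, 3, 7, 11, 2, 8, 1, 3, 12, 2, 5, 9, 12] sum 93, len 14
end 14: [10, 8, 3, 7, 11, 2, 8, 1, 3, 12, 2, 5, 9, 12, 1] sum 94, len 15
end 15: [7, 11, 2, 8, 1, 3, 12, 2, 5, 9, 12, 1, 12] sum 85, len 13
Shortest qualifying length: 13.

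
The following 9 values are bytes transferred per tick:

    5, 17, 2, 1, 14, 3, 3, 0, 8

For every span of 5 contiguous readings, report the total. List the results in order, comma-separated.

Sliding a size-5 window across the 9 values:
(5, 17, 2, 1, 14) → sum 39
(17, 2, 1, 14, 3) → sum 37
(2, 1, 14, 3, 3) → sum 23
(1, 14, 3, 3, 0) → sum 21
(14, 3, 3, 0, 8) → sum 28

39, 37, 23, 21, 28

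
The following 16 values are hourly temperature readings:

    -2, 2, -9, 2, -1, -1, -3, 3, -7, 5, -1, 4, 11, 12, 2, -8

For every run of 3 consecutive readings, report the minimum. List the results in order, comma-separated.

-9, -9, -9, -1, -3, -3, -7, -7, -7, -1, -1, 4, 2, -8

[-2, 2, -9] → min -9
[2, -9, 2] → min -9
[-9, 2, -1] → min -9
[2, -1, -1] → min -1
[-1, -1, -3] → min -3
[-1, -3, 3] → min -3
[-3, 3, -7] → min -7
[3, -7, 5] → min -7
[-7, 5, -1] → min -7
[5, -1, 4] → min -1
[-1, 4, 11] → min -1
[4, 11, 12] → min 4
[11, 12, 2] → min 2
[12, 2, -8] → min -8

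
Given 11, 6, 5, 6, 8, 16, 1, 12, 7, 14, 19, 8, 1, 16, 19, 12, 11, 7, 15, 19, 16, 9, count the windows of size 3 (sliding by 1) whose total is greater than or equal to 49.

1

11 6 5 → sum 22
6 5 6 → sum 17
5 6 8 → sum 19
6 8 16 → sum 30
8 16 1 → sum 25
16 1 12 → sum 29
1 12 7 → sum 20
12 7 14 → sum 33
7 14 19 → sum 40
14 19 8 → sum 41
19 8 1 → sum 28
8 1 16 → sum 25
1 16 19 → sum 36
16 19 12 → sum 47
19 12 11 → sum 42
12 11 7 → sum 30
11 7 15 → sum 33
7 15 19 → sum 41
15 19 16 → sum 50  ≥ 49 ✓
19 16 9 → sum 44
1 window satisfy the condition.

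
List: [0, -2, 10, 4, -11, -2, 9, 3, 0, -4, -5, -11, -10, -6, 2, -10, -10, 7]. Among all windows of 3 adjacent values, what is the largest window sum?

0 -2 10 → sum 8
-2 10 4 → sum 12
10 4 -11 → sum 3
4 -11 -2 → sum -9
-11 -2 9 → sum -4
-2 9 3 → sum 10
9 3 0 → sum 12
3 0 -4 → sum -1
0 -4 -5 → sum -9
-4 -5 -11 → sum -20
-5 -11 -10 → sum -26
-11 -10 -6 → sum -27
-10 -6 2 → sum -14
-6 2 -10 → sum -14
2 -10 -10 → sum -18
-10 -10 7 → sum -13
Largest of these is 12.

12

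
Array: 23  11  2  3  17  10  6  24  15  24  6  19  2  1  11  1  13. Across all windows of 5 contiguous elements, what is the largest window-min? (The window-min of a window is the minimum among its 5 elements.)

6

Window mins for each of the 13 positions:
23 11 2 3 17 → min 2
11 2 3 17 10 → min 2
2 3 17 10 6 → min 2
3 17 10 6 24 → min 3
17 10 6 24 15 → min 6
10 6 24 15 24 → min 6
6 24 15 24 6 → min 6
24 15 24 6 19 → min 6
15 24 6 19 2 → min 2
24 6 19 2 1 → min 1
6 19 2 1 11 → min 1
19 2 1 11 1 → min 1
2 1 11 1 13 → min 1
Largest of these is 6.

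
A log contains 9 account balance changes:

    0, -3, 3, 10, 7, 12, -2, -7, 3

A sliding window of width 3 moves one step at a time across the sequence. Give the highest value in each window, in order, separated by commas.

[0, -3, 3] → max 3
[-3, 3, 10] → max 10
[3, 10, 7] → max 10
[10, 7, 12] → max 12
[7, 12, -2] → max 12
[12, -2, -7] → max 12
[-2, -7, 3] → max 3

3, 10, 10, 12, 12, 12, 3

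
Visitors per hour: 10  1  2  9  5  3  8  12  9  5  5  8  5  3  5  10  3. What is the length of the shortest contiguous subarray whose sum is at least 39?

5

add 10: running sum 10 < 39
add 1: running sum 11 < 39
add 2: running sum 13 < 39
add 9: running sum 22 < 39
add 5: running sum 27 < 39
add 3: running sum 30 < 39
add 8: running sum 38 < 39
add 12: shortest ending here [2, 9, 5, 3, 8, 12] sum 39, len 6
add 9: shortest ending here [9, 5, 3, 8, 12, 9] sum 46, len 6
add 5: shortest ending here [5, 3, 8, 12, 9, 5] sum 42, len 6
add 5: shortest ending here [8, 12, 9, 5, 5] sum 39, len 5
add 8: shortest ending here [12, 9, 5, 5, 8] sum 39, len 5
add 5: shortest ending here [12, 9, 5, 5, 8, 5] sum 44, len 6
add 3: shortest ending here [12, 9, 5, 5, 8, 5, 3] sum 47, len 7
add 5: shortest ending here [9, 5, 5, 8, 5, 3, 5] sum 40, len 7
add 10: shortest ending here [5, 5, 8, 5, 3, 5, 10] sum 41, len 7
add 3: shortest ending here [5, 8, 5, 3, 5, 10, 3] sum 39, len 7
Shortest qualifying length: 5.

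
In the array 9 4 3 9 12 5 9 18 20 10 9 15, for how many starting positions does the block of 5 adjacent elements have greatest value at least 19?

(9, 4, 3, 9, 12) → max 12
(4, 3, 9, 12, 5) → max 12
(3, 9, 12, 5, 9) → max 12
(9, 12, 5, 9, 18) → max 18
(12, 5, 9, 18, 20) → max 20  ≥ 19 ✓
(5, 9, 18, 20, 10) → max 20  ≥ 19 ✓
(9, 18, 20, 10, 9) → max 20  ≥ 19 ✓
(18, 20, 10, 9, 15) → max 20  ≥ 19 ✓
4 windows satisfy the condition.

4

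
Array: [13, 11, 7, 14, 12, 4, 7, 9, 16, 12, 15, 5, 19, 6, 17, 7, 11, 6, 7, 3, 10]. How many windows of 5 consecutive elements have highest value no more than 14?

6

(13, 11, 7, 14, 12) → max 14  ≤ 14 ✓
(11, 7, 14, 12, 4) → max 14  ≤ 14 ✓
(7, 14, 12, 4, 7) → max 14  ≤ 14 ✓
(14, 12, 4, 7, 9) → max 14  ≤ 14 ✓
(12, 4, 7, 9, 16) → max 16
(4, 7, 9, 16, 12) → max 16
(7, 9, 16, 12, 15) → max 16
(9, 16, 12, 15, 5) → max 16
(16, 12, 15, 5, 19) → max 19
(12, 15, 5, 19, 6) → max 19
(15, 5, 19, 6, 17) → max 19
(5, 19, 6, 17, 7) → max 19
(19, 6, 17, 7, 11) → max 19
(6, 17, 7, 11, 6) → max 17
(17, 7, 11, 6, 7) → max 17
(7, 11, 6, 7, 3) → max 11  ≤ 14 ✓
(11, 6, 7, 3, 10) → max 11  ≤ 14 ✓
6 windows satisfy the condition.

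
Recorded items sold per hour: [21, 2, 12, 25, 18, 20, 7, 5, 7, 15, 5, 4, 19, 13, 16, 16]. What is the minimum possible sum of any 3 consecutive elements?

Each size-3 window and its sum:
(21, 2, 12) → sum 35
(2, 12, 25) → sum 39
(12, 25, 18) → sum 55
(25, 18, 20) → sum 63
(18, 20, 7) → sum 45
(20, 7, 5) → sum 32
(7, 5, 7) → sum 19
(5, 7, 15) → sum 27
(7, 15, 5) → sum 27
(15, 5, 4) → sum 24
(5, 4, 19) → sum 28
(4, 19, 13) → sum 36
(19, 13, 16) → sum 48
(13, 16, 16) → sum 45
Minimum of these is 19.

19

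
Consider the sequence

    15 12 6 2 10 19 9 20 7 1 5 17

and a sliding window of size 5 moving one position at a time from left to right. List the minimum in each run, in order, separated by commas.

2, 2, 2, 2, 7, 1, 1, 1

Sliding a size-5 window across the 12 values:
15 12 6 2 10 → min 2
12 6 2 10 19 → min 2
6 2 10 19 9 → min 2
2 10 19 9 20 → min 2
10 19 9 20 7 → min 7
19 9 20 7 1 → min 1
9 20 7 1 5 → min 1
20 7 1 5 17 → min 1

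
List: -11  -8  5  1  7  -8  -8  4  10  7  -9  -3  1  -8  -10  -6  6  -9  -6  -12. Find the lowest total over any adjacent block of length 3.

-27

Window sums for each of the 18 positions:
-11 -8 5 → sum -14
-8 5 1 → sum -2
5 1 7 → sum 13
1 7 -8 → sum 0
7 -8 -8 → sum -9
-8 -8 4 → sum -12
-8 4 10 → sum 6
4 10 7 → sum 21
10 7 -9 → sum 8
7 -9 -3 → sum -5
-9 -3 1 → sum -11
-3 1 -8 → sum -10
1 -8 -10 → sum -17
-8 -10 -6 → sum -24
-10 -6 6 → sum -10
-6 6 -9 → sum -9
6 -9 -6 → sum -9
-9 -6 -12 → sum -27
Lowest of these is -27.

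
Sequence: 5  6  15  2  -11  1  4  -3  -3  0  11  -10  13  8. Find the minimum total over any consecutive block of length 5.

5 6 15 2 -11 → sum 17
6 15 2 -11 1 → sum 13
15 2 -11 1 4 → sum 11
2 -11 1 4 -3 → sum -7
-11 1 4 -3 -3 → sum -12
1 4 -3 -3 0 → sum -1
4 -3 -3 0 11 → sum 9
-3 -3 0 11 -10 → sum -5
-3 0 11 -10 13 → sum 11
0 11 -10 13 8 → sum 22
Minimum of these is -12.

-12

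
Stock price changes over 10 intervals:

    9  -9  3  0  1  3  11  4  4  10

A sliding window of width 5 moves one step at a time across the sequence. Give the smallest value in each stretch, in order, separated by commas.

9 -9 3 0 1 → min -9
-9 3 0 1 3 → min -9
3 0 1 3 11 → min 0
0 1 3 11 4 → min 0
1 3 11 4 4 → min 1
3 11 4 4 10 → min 3

-9, -9, 0, 0, 1, 3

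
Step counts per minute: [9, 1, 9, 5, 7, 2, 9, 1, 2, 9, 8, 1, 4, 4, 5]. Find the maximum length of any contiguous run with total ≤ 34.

Extend to the right; shrink from the left whenever the sum exceeds 34:
→ 9: sum 9, len 1
→ 1: sum 10, len 2
→ 9: sum 19, len 3
→ 5: sum 24, len 4
→ 7: sum 31, len 5
→ 2: sum 33, len 6
→ 9 (dropped 9): sum 33, len 6
→ 1: sum 34, len 7
→ 2 (dropped 1, 9): sum 26, len 6
→ 9 (dropped 5): sum 30, len 6
→ 8 (dropped 7): sum 31, len 6
→ 1: sum 32, len 7
→ 4 (dropped 2): sum 34, len 7
→ 4 (dropped 9): sum 29, len 7
→ 5: sum 34, len 8
Longest length seen: 8.

8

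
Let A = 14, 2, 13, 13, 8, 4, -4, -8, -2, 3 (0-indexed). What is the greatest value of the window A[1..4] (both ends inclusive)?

Elements at indices 1..4: 2, 13, 13, 8
max(2, 13, 13, 8) = 13

13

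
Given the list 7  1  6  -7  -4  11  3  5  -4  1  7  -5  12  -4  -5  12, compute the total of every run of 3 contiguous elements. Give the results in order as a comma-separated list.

14, 0, -5, 0, 10, 19, 4, 2, 4, 3, 14, 3, 3, 3

(7, 1, 6) → sum 14
(1, 6, -7) → sum 0
(6, -7, -4) → sum -5
(-7, -4, 11) → sum 0
(-4, 11, 3) → sum 10
(11, 3, 5) → sum 19
(3, 5, -4) → sum 4
(5, -4, 1) → sum 2
(-4, 1, 7) → sum 4
(1, 7, -5) → sum 3
(7, -5, 12) → sum 14
(-5, 12, -4) → sum 3
(12, -4, -5) → sum 3
(-4, -5, 12) → sum 3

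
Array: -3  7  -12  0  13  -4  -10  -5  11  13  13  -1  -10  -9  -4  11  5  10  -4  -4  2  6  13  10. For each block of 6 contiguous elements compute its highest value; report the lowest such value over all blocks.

10

-3 7 -12 0 13 -4 → max 13
7 -12 0 13 -4 -10 → max 13
-12 0 13 -4 -10 -5 → max 13
0 13 -4 -10 -5 11 → max 13
13 -4 -10 -5 11 13 → max 13
-4 -10 -5 11 13 13 → max 13
-10 -5 11 13 13 -1 → max 13
-5 11 13 13 -1 -10 → max 13
11 13 13 -1 -10 -9 → max 13
13 13 -1 -10 -9 -4 → max 13
13 -1 -10 -9 -4 11 → max 13
-1 -10 -9 -4 11 5 → max 11
-10 -9 -4 11 5 10 → max 11
-9 -4 11 5 10 -4 → max 11
-4 11 5 10 -4 -4 → max 11
11 5 10 -4 -4 2 → max 11
5 10 -4 -4 2 6 → max 10
10 -4 -4 2 6 13 → max 13
-4 -4 2 6 13 10 → max 13
Lowest of these is 10.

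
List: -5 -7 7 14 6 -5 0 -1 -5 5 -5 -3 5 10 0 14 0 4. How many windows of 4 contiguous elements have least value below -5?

2

(-5, -7, 7, 14) → min -7  < -5 ✓
(-7, 7, 14, 6) → min -7  < -5 ✓
(7, 14, 6, -5) → min -5
(14, 6, -5, 0) → min -5
(6, -5, 0, -1) → min -5
(-5, 0, -1, -5) → min -5
(0, -1, -5, 5) → min -5
(-1, -5, 5, -5) → min -5
(-5, 5, -5, -3) → min -5
(5, -5, -3, 5) → min -5
(-5, -3, 5, 10) → min -5
(-3, 5, 10, 0) → min -3
(5, 10, 0, 14) → min 0
(10, 0, 14, 0) → min 0
(0, 14, 0, 4) → min 0
2 windows satisfy the condition.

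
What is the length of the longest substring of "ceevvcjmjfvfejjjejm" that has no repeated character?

[c] len 1
[c, e] len 2
[e] len 1
[e, v] len 2
[v] len 1
[v, c] len 2
[v, c, j] len 3
[v, c, j, m] len 4
[m, j] len 2
[m, j, f] len 3
[m, j, f, v] len 4
[v, f] len 2
[v, f, e] len 3
[v, f, e, j] len 4
[j] len 1
[j] len 1
[j, e] len 2
[e, j] len 2
[e, j, m] len 3
Longest all-distinct length: 4.

4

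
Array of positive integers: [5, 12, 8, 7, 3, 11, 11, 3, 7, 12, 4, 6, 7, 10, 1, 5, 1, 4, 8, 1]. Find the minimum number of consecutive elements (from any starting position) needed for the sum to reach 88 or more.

12

add 5: running sum 5 < 88
add 12: running sum 17 < 88
add 8: running sum 25 < 88
add 7: running sum 32 < 88
add 3: running sum 35 < 88
add 11: running sum 46 < 88
add 11: running sum 57 < 88
add 3: running sum 60 < 88
add 7: running sum 67 < 88
add 12: running sum 79 < 88
add 4: running sum 83 < 88
end 11: [5, 12, 8, 7, 3, 11, 11, 3, 7, 12, 4, 6] sum 89, len 12
end 12: [12, 8, 7, 3, 11, 11, 3, 7, 12, 4, 6, 7] sum 91, len 12
end 13: [8, 7, 3, 11, 11, 3, 7, 12, 4, 6, 7, 10] sum 89, len 12
end 14: [8, 7, 3, 11, 11, 3, 7, 12, 4, 6, 7, 10, 1] sum 90, len 13
end 15: [8, 7, 3, 11, 11, 3, 7, 12, 4, 6, 7, 10, 1, 5] sum 95, len 14
end 16: [7, 3, 11, 11, 3, 7, 12, 4, 6, 7, 10, 1, 5, 1] sum 88, len 14
end 17: [7, 3, 11, 11, 3, 7, 12, 4, 6, 7, 10, 1, 5, 1, 4] sum 92, len 15
end 18: [11, 11, 3, 7, 12, 4, 6, 7, 10, 1, 5, 1, 4, 8] sum 90, len 14
end 19: [11, 11, 3, 7, 12, 4, 6, 7, 10, 1, 5, 1, 4, 8, 1] sum 91, len 15
Shortest qualifying length: 12.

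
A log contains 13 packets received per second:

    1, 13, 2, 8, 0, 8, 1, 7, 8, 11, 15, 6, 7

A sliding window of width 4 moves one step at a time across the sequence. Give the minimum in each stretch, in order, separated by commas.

1, 0, 0, 0, 0, 1, 1, 7, 6, 6

(1, 13, 2, 8) → min 1
(13, 2, 8, 0) → min 0
(2, 8, 0, 8) → min 0
(8, 0, 8, 1) → min 0
(0, 8, 1, 7) → min 0
(8, 1, 7, 8) → min 1
(1, 7, 8, 11) → min 1
(7, 8, 11, 15) → min 7
(8, 11, 15, 6) → min 6
(11, 15, 6, 7) → min 6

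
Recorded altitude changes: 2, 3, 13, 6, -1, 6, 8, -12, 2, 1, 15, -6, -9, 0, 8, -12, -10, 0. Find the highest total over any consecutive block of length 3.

2 3 13 → sum 18
3 13 6 → sum 22
13 6 -1 → sum 18
6 -1 6 → sum 11
-1 6 8 → sum 13
6 8 -12 → sum 2
8 -12 2 → sum -2
-12 2 1 → sum -9
2 1 15 → sum 18
1 15 -6 → sum 10
15 -6 -9 → sum 0
-6 -9 0 → sum -15
-9 0 8 → sum -1
0 8 -12 → sum -4
8 -12 -10 → sum -14
-12 -10 0 → sum -22
Highest of these is 22.

22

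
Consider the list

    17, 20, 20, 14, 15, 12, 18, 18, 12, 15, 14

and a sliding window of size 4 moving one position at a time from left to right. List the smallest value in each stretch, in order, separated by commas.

14, 14, 12, 12, 12, 12, 12, 12

(17, 20, 20, 14) → min 14
(20, 20, 14, 15) → min 14
(20, 14, 15, 12) → min 12
(14, 15, 12, 18) → min 12
(15, 12, 18, 18) → min 12
(12, 18, 18, 12) → min 12
(18, 18, 12, 15) → min 12
(18, 12, 15, 14) → min 12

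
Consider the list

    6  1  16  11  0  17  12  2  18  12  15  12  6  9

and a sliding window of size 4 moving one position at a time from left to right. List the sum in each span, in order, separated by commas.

6 1 16 11 → sum 34
1 16 11 0 → sum 28
16 11 0 17 → sum 44
11 0 17 12 → sum 40
0 17 12 2 → sum 31
17 12 2 18 → sum 49
12 2 18 12 → sum 44
2 18 12 15 → sum 47
18 12 15 12 → sum 57
12 15 12 6 → sum 45
15 12 6 9 → sum 42

34, 28, 44, 40, 31, 49, 44, 47, 57, 45, 42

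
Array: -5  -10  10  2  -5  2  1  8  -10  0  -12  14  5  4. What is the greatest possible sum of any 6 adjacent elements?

-5 -10 10 2 -5 2 → sum -6
-10 10 2 -5 2 1 → sum 0
10 2 -5 2 1 8 → sum 18
2 -5 2 1 8 -10 → sum -2
-5 2 1 8 -10 0 → sum -4
2 1 8 -10 0 -12 → sum -11
1 8 -10 0 -12 14 → sum 1
8 -10 0 -12 14 5 → sum 5
-10 0 -12 14 5 4 → sum 1
Greatest of these is 18.

18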